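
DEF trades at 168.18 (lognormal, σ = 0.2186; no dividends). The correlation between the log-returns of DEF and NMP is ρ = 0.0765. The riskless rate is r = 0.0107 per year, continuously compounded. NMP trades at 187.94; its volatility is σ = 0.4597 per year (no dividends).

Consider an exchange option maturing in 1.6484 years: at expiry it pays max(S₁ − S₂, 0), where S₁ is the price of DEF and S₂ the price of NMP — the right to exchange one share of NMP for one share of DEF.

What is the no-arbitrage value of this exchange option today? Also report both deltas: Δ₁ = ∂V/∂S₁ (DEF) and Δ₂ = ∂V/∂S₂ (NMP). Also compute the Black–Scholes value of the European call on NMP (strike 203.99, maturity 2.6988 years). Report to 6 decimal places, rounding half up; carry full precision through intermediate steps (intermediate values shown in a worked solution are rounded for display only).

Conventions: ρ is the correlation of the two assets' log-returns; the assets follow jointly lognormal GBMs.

exchange price = 35.058909
Δ1 = 0.556330
Δ2 = -0.311294
price(NMP call K=203.99) = 51.824315

σ_eff = √(σ₁² + σ₂² − 2ρσ₁σ₂) = √(0.2186² + 0.4597² − 2·0.0765·0.2186·0.4597) = 0.493695
d₁ = (ln(S₁/S₂) + (q₂ − q₁ + σ_eff²/2)T) / (σ_eff√T) = (ln(168.18/187.94) + (0.0 − 0.0 + 0.121868)·1.6484) / 0.633856 = 0.141670
d₂ = d₁ − σ_eff√T = 0.141670 − 0.633856 = -0.492185
N(d₁) = 0.556330,  N(d₂) = 0.311294
V = S₁·e^{−q₁T}·N(d₁) − S₂·e^{−q₂T}·N(d₂) = 93.563540 − 58.504631 = 35.058909
Δ₁ = e^{−q₁T}·N(d₁) = 0.556330;  Δ₂ = −e^{−q₂T}·N(d₂) = -0.311294
[vanilla: NMP call K=203.99]
σ√T = 0.4597·√2.6988 = 0.755196
d₁ = (ln(S/K) + (r+σ²/2)T) / (σ√T) = (ln(187.94/203.99) + (0.0107+0.4597²/2)·2.6988) / 0.755196 = (-0.081948 + 0.314038) / 0.755196 = 0.307324
d₂ = d₁ − σ√T = 0.307324 − 0.755196 = -0.447873
e^{−rT} = 0.971536
N(d₁) = 0.620701,  N(d₂) = 0.327123
price = S·N(d₁) − K·e^{−rT}·N(d₂) = 116.654636 − 64.830321 = 51.824315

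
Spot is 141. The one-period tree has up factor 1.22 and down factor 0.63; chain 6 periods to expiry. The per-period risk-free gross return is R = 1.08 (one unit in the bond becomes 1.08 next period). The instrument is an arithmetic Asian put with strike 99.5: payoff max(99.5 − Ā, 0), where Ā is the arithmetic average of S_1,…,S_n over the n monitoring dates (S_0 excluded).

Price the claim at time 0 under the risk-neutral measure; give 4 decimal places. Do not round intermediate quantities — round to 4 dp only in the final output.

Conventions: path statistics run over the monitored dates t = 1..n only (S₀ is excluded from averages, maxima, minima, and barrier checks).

With p* = (R−d)/(u−d) = 0.7627, sum probability × payoff across the paths and divide by R^6.
Enumerate all 2^6 = 64 price paths (U = up ×1.22, D = down ×0.63); each path with k up-moves has probability p*^k·(1−p*)^(6−k).
DDDDDD: Ā=37.5117, payoff=61.9883, prob=0.000179
UDDDDD: Ā=72.6418, payoff=26.8582, prob=0.000574
DUDDDD: Ā=58.7768, payoff=40.7232, prob=0.000574
UUDDDD: Ā=113.8217, payoff=0.0000, prob=0.001844
DDUDDD: Ā=50.0418, payoff=49.4582, prob=0.000574
UDUDDD: Ā=96.9064, payoff=2.5936, prob=0.001844
DUUDDD: Ā=83.0414, payoff=16.4586, prob=0.001844
UUUDDD: Ā=160.8103, payoff=0.0000, prob=0.005928
DDDUDD: Ā=44.5388, payoff=54.9612, prob=0.000574
UDDUDD: Ā=86.2497, payoff=13.2503, prob=0.001844
DUDUDD: Ā=72.3847, payoff=27.1153, prob=0.001844
UUDUDD: Ā=140.1736, payoff=0.0000, prob=0.005928
DDUUDD: Ā=63.6498, payoff=35.8502, prob=0.001844
UDUUDD: Ā=123.2583, payoff=0.0000, prob=0.005928
DUUUDD: Ā=109.3933, payoff=0.0000, prob=0.005928
UUUUDD: Ā=211.8410, payoff=0.0000, prob=0.019054
DDDDUD: Ā=41.0719, payoff=58.4281, prob=0.000574
UDDDUD: Ā=79.5360, payoff=19.9640, prob=0.001844
DUDDUD: Ā=65.6710, payoff=33.8290, prob=0.001844
UUDDUD: Ā=127.1725, payoff=0.0000, prob=0.005928
DDUDUD: Ā=56.9361, payoff=42.5639, prob=0.001844
UDUDUD: Ā=110.2572, payoff=0.0000, prob=0.005928
DUUDUD: Ā=96.3922, payoff=3.1078, prob=0.005928
UUUDUD: Ā=186.6642, payoff=0.0000, prob=0.019054
DDDUUD: Ā=51.4331, payoff=48.0669, prob=0.001844
UDDUUD: Ā=99.6006, payoff=0.0000, prob=0.005928
DUDUUD: Ā=85.7356, payoff=13.7644, prob=0.005928
UUDUUD: Ā=166.0276, payoff=0.0000, prob=0.019054
DDUUUD: Ā=77.0006, payoff=22.4994, prob=0.005928
UDUUUD: Ā=149.1123, payoff=0.0000, prob=0.019054
DUUUUD: Ā=135.2473, payoff=0.0000, prob=0.019054
UUUUUD: Ā=261.9074, payoff=0.0000, prob=0.061246
DDDDDU: Ā=38.8877, payoff=60.6123, prob=0.000574
UDDDDU: Ā=75.3064, payoff=24.1936, prob=0.001844
DUDDDU: Ā=61.4414, payoff=38.0586, prob=0.001844
UUDDDU: Ā=118.9818, payoff=0.0000, prob=0.005928
DDUDDU: Ā=52.7065, payoff=46.7935, prob=0.001844
UDUDDU: Ā=102.0665, payoff=0.0000, prob=0.005928
DUUDDU: Ā=88.2015, payoff=11.2985, prob=0.005928
UUUDDU: Ā=170.8029, payoff=0.0000, prob=0.019054
DDDUDU: Ā=47.2035, payoff=52.2965, prob=0.001844
UDDUDU: Ā=91.4099, payoff=8.0901, prob=0.005928
DUDUDU: Ā=77.5449, payoff=21.9551, prob=0.005928
UUDUDU: Ā=150.1662, payoff=0.0000, prob=0.019054
DDUUDU: Ā=68.8099, payoff=30.6901, prob=0.005928
UDUUDU: Ā=133.2509, payoff=0.0000, prob=0.019054
DUUUDU: Ā=119.3859, payoff=0.0000, prob=0.019054
UUUUDU: Ā=231.1918, payoff=0.0000, prob=0.061246
DDDDUU: Ā=43.7366, payoff=55.7634, prob=0.001844
UDDDUU: Ā=84.6962, payoff=14.8038, prob=0.005928
DUDDUU: Ā=70.8312, payoff=28.6688, prob=0.005928
UUDDUU: Ā=137.1651, payoff=0.0000, prob=0.019054
DDUDUU: Ā=62.0962, payoff=37.4038, prob=0.005928
UDUDUU: Ā=120.2498, payoff=0.0000, prob=0.019054
DUUDUU: Ā=106.3848, payoff=0.0000, prob=0.019054
UUUDUU: Ā=206.0151, payoff=0.0000, prob=0.061246
DDDUUU: Ā=56.5932, payoff=42.9068, prob=0.005928
UDDUUU: Ā=109.5932, payoff=0.0000, prob=0.019054
DUDUUU: Ā=95.7282, payoff=3.7718, prob=0.019054
UUDUUU: Ā=185.3784, payoff=0.0000, prob=0.061246
DDUUUU: Ā=86.9932, payoff=12.5068, prob=0.019054
UDUUUU: Ā=168.4631, payoff=0.0000, prob=0.061246
DUUUUU: Ā=154.5981, payoff=0.0000, prob=0.061246
UUUUUU: Ā=299.3805, payoff=0.0000, prob=0.196863
Price = Σ prob·payoff / R^6 = 2.724897 / 1.586874 = 1.7171

price = 1.7171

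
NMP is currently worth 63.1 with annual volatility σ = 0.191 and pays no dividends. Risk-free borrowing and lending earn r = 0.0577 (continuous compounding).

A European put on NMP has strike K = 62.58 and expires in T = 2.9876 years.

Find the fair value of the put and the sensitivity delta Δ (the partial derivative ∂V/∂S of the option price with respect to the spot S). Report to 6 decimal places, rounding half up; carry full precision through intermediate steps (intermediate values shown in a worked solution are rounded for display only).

σ√T = 0.191·√2.9876 = 0.330137
d₁ = (ln(S/K) + (r+σ²/2)T) / (σ√T) = (ln(63.1/62.58) + (0.0577+0.191²/2)·2.9876) / 0.330137 = (0.008275 + 0.226880) / 0.330137 = 0.712294
d₂ = d₁ − σ√T = 0.712294 − 0.330137 = 0.382157
e^{−rT} = 0.841655
N(−d₁) = 0.238141,  N(−d₂) = 0.351173
Put price V = K·e^{−rT}·N(−d₂) − S·N(−d₁) = 18.496537 − 15.026717 = 3.469820
Δ = −N(−d₁) = -0.238141

price = 3.469820
Δ = -0.238141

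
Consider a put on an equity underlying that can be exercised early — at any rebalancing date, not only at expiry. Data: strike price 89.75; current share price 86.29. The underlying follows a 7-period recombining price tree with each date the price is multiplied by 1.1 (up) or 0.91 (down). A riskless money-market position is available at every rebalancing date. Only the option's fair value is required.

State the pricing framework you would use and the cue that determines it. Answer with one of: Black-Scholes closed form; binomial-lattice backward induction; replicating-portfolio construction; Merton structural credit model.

framework: binomial-lattice backward induction

Key observation: the put (strike 89.75 on spot 86.29) is American-style on a 7-step discrete price model, so the early-exercise decision at every node requires stepwise backward valuation — a closed form cannot price the exercise right.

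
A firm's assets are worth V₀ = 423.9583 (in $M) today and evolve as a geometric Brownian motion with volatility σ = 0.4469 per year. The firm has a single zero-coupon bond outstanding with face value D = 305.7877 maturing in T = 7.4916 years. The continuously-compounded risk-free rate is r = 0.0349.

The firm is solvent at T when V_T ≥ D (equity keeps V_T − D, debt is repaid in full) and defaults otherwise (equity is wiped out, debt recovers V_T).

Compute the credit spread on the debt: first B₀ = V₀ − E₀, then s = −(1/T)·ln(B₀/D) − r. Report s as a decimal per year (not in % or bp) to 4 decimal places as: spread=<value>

With assets at 423.9583 and a single debt payment of 305.7877 at 7.4916 years:
d₁ = [ln(V₀/D) + (r + σ²/2)T] / (σ√T)
   = [ln(423.9583/305.7877) + (0.0349 + 0.5·0.4469²)·7.4916] / (0.4469·√7.4916)
   = [0.326744 + 1.009567] / 1.223200 = 1.092471
d₂ = d₁ − σ√T = 1.092471 − 1.223200 = -0.130730
N(d₁) = 0.862687,  N(d₂) = 0.447994,  e^(−rT) = 0.769929
E₀ = V₀·N(d₁) − D·e^(−rT)·N(d₂)
   = 423.9583·0.862687 − 305.7877·0.769929·0.447994 = 260.269732
B₀ = V₀ − E₀ = 423.9583 − 260.269732 = 163.688568
spread = −(1/T)·ln(B₀/D) − r = −(1/7.4916)·ln(163.688568/305.7877) − 0.0349 = 0.04851682

spread=0.0485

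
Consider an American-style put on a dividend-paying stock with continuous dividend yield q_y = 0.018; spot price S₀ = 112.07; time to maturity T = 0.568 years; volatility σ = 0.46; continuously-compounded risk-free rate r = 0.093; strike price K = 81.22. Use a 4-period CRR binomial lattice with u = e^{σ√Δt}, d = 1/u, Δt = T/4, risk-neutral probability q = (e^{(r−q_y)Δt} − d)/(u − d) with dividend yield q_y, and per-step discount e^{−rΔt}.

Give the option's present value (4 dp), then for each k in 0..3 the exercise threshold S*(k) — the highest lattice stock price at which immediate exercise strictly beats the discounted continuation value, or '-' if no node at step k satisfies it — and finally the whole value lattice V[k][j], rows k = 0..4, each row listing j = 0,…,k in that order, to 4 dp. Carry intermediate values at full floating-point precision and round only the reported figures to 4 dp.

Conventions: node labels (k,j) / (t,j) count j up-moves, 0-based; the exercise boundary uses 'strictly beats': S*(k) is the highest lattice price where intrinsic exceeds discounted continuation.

params: Δt=0.14200 u=1.18927 d=0.84085 q=0.48750 e^(-rΔt)=0.98688
t_4 payoffs: 25.1972 1.9832 0.0000 0.0000 0.0000
t_3: node(3,0) S=66.6263 payoff=14.5937 vs cont=13.6982 → 14.5937 [stop]  node(3,1) S=94.2341 payoff=0.0000 vs cont=1.0030 → 1.0030 [wait]  node(3,2) S=133.2817 payoff=0.0000 vs cont=0.0000 → 0.0000 [wait]  node(3,3) S=188.5093 payoff=0.0000 vs cont=0.0000 → 0.0000 [wait]  ⇒ S*(3)=66.6263
t_2: node(2,0) S=79.2368 payoff=1.9832 vs cont=7.8637 → 7.8637 [wait]  node(2,1) S=112.0700 payoff=0.0000 vs cont=0.5073 → 0.5073 [wait]  node(2,2) S=158.5082 payoff=0.0000 vs cont=0.0000 → 0.0000 [wait]  ⇒ S*(2)=-
t_1: node(1,0) S=94.2341 payoff=0.0000 vs cont=4.2213 → 4.2213 [wait]  node(1,1) S=133.2817 payoff=0.0000 vs cont=0.2566 → 0.2566 [wait]  ⇒ S*(1)=-
t_0: node(0,0) S=112.0700 payoff=0.0000 vs cont=2.2585 → 2.2585 [wait]  ⇒ S*(0)=-

price = 2.2585
boundary = - - - 66.6263
tree:
2.2585
4.2213 0.2566
7.8637 0.5073 0.0000
14.5937 1.0030 0.0000 0.0000
25.1972 1.9832 0.0000 0.0000 0.0000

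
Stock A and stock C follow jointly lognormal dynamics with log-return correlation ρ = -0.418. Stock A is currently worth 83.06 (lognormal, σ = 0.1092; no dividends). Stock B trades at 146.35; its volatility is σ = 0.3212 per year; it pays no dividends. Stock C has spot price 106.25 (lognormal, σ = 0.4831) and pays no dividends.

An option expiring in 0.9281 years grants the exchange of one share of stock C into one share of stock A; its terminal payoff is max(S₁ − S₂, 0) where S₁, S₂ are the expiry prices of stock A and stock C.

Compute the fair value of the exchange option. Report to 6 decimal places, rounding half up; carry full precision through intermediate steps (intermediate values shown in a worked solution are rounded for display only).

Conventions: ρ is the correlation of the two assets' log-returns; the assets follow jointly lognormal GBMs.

exchange price = 9.842464

σ_eff = √(σ₁² + σ₂² − 2ρσ₁σ₂) = √(0.1092² + 0.4831² − 2·-0.418·0.1092·0.4831) = 0.537971
d₁ = (ln(S₁/S₂) + (q₂ − q₁ + σ_eff²/2)T) / (σ_eff√T) = (ln(83.06/106.25) + (0.0 − 0.0 + 0.144707)·0.9281) / 0.518270 = -0.215967
d₂ = d₁ − σ_eff√T = -0.215967 − 0.518270 = -0.734238
N(d₁) = 0.414507,  N(d₂) = 0.231402
V = S₁·e^{−q₁T}·N(d₁) − S₂·e^{−q₂T}·N(d₂) = 34.428920 − 24.586456 = 9.842464
Key observation: r never enters — measured in units of stock C, the claim is a call on S₁/S₂ struck at 1, so only the dividend yields and σ_eff matter.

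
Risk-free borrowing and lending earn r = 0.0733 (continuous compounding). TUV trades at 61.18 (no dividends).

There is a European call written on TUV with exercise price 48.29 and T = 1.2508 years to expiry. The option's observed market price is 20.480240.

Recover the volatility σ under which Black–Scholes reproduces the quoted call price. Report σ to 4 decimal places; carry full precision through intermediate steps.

sigma = 0.4156

At σ = 0.4156 the Black–Scholes value reproduces the quote:
σ√T = 0.4156·√1.2508 = 0.464804
d₁ = (ln(S/K) + (r+σ²/2)T) / (σ√T) = (ln(61.18/48.29) + (0.0733+0.4156²/2)·1.2508) / 0.464804 = (0.236596 + 0.199705) / 0.464804 = 0.938677
d₂ = d₁ − σ√T = 0.938677 − 0.464804 = 0.473874
e^{−rT} = 0.912394
N(d₁) = 0.826052,  N(d₂) = 0.682205
V = S·N(d₁) − K·e^{−rT}·N(d₂) = 50.537851 − 30.057611 = 20.480240 (equal to the quote); since ∂V/∂σ > 0 for all σ, the implied volatility is unique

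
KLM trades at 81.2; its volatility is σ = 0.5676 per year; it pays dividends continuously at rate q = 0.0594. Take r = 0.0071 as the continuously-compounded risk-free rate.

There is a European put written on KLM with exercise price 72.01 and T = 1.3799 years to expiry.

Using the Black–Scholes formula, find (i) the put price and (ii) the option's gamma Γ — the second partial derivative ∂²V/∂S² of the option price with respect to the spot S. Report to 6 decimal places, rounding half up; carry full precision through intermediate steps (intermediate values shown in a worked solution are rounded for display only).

σ√T = 0.5676·√1.3799 = 0.666755
d₁ = (ln(S/K) + (r−q+σ²/2)T) / (σ√T) = (ln(81.2/72.01) + (0.0071−0.0594+0.5676²/2)·1.3799) / 0.666755 = (0.120110 + 0.150112) / 0.666755 = 0.405280
d₂ = d₁ − σ√T = 0.405280 − 0.666755 = -0.261475
e^{−rT} = 0.990251
e^{−qT} = 0.921303
N(−d₁) = 0.342636,  N(−d₂) = 0.603137
Put price V = K·e^{−rT}·N(−d₂) − S·e^{−qT}·N(−d₁) = 43.008443 − 25.632523 = 17.375919
φ(d₁) = (1/√(2π))·e^{−d₁²/2} = 0.367488
Γ = e^{−qT}·φ(d₁) / (S·σ·√T) = 0.006254

price = 17.375919
Γ = 0.006254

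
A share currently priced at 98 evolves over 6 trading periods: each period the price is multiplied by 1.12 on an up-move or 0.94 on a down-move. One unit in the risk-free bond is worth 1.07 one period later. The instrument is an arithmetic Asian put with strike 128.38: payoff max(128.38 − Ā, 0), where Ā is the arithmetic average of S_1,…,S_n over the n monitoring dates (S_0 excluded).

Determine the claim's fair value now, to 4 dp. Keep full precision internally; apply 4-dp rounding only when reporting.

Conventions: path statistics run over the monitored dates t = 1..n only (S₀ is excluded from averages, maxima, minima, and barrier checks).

With p* = (R−d)/(u−d) = 0.7222, sum probability × payoff across the paths and divide by R^6.
Enumerate all 2^6 = 64 price paths (U = up ×1.12, D = down ×0.94); each path with k up-moves has probability p*^k·(1−p*)^(6−k).
DDDDDD: Ā=79.3589, payoff=49.0211, prob=0.000459
UDDDDD: Ā=94.5553, payoff=33.8247, prob=0.001194
DUDDDD: Ā=91.6153, payoff=36.7647, prob=0.001194
UUDDDD: Ā=109.1586, payoff=19.2214, prob=0.003106
DDUDDD: Ā=88.8517, payoff=39.5283, prob=0.001194
UDUDDD: Ā=105.8658, payoff=22.5142, prob=0.003106
DUUDDD: Ā=102.9258, payoff=25.4542, prob=0.003106
UUUDDD: Ā=122.6350, payoff=5.7450, prob=0.008074
DDDUDD: Ā=86.2539, payoff=42.1261, prob=0.001194
UDDUDD: Ā=102.7706, payoff=25.6094, prob=0.003106
DUDUDD: Ā=99.8306, payoff=28.5494, prob=0.003106
UUDUDD: Ā=118.9471, payoff=9.4329, prob=0.008074
DDUUDD: Ā=97.0670, payoff=31.3130, prob=0.003106
UDUUDD: Ā=115.6543, payoff=12.7257, prob=0.008074
DUUUDD: Ā=112.7143, payoff=15.6657, prob=0.008074
UUUUDD: Ā=134.2978, payoff=0.0000, prob=0.020993
DDDDUD: Ā=83.8120, payoff=44.5680, prob=0.001194
UDDDUD: Ā=99.8611, payoff=28.5189, prob=0.003106
DUDDUD: Ā=96.9211, payoff=31.4589, prob=0.003106
UUDDUD: Ā=115.4804, payoff=12.8996, prob=0.008074
DDUDUD: Ā=94.1575, payoff=34.2225, prob=0.003106
UDUDUD: Ā=112.1876, payoff=16.1924, prob=0.008074
DUUDUD: Ā=109.2476, payoff=19.1324, prob=0.008074
UUUDUD: Ā=130.1674, payoff=0.0000, prob=0.020993
DDDUUD: Ā=91.5597, payoff=36.8203, prob=0.003106
UDDUUD: Ā=109.0924, payoff=19.2876, prob=0.008074
DUDUUD: Ā=106.1524, payoff=22.2276, prob=0.008074
UUDUUD: Ā=126.4794, payoff=1.9006, prob=0.020993
DDUUUD: Ā=103.3888, payoff=24.9912, prob=0.008074
UDUUUD: Ā=123.1866, payoff=5.1934, prob=0.020993
DUUUUD: Ā=120.2466, payoff=8.1334, prob=0.020993
UUUUUD: Ā=143.2726, payoff=0.0000, prob=0.054582
DDDDDU: Ā=81.5166, payoff=46.8634, prob=0.001194
UDDDDU: Ā=97.1261, payoff=31.2539, prob=0.003106
DUDDDU: Ā=94.1861, payoff=34.1939, prob=0.003106
UUDDDU: Ā=112.2217, payoff=16.1583, prob=0.008074
DDUDDU: Ā=91.4225, payoff=36.9575, prob=0.003106
UDUDDU: Ā=108.9289, payoff=19.4511, prob=0.008074
DUUDDU: Ā=105.9889, payoff=22.3911, prob=0.008074
UUUDDU: Ā=126.2847, payoff=2.0953, prob=0.020993
DDDUDU: Ā=88.8247, payoff=39.5553, prob=0.003106
UDDUDU: Ā=105.8337, payoff=22.5463, prob=0.008074
DUDUDU: Ā=102.8937, payoff=25.4863, prob=0.008074
UUDUDU: Ā=122.5968, payoff=5.7832, prob=0.020993
DDUUDU: Ā=100.1301, payoff=28.2499, prob=0.008074
UDUUDU: Ā=119.3040, payoff=9.0760, prob=0.020993
DUUUDU: Ā=116.3640, payoff=12.0160, prob=0.020993
UUUUDU: Ā=138.6464, payoff=0.0000, prob=0.054582
DDDDUU: Ā=86.3828, payoff=41.9972, prob=0.003106
UDDDUU: Ā=102.9242, payoff=25.4558, prob=0.008074
DUDDUU: Ā=99.9842, payoff=28.3958, prob=0.008074
UUDDUU: Ā=119.1301, payoff=9.2499, prob=0.020993
DDUDUU: Ā=97.2206, payoff=31.1594, prob=0.008074
UDUDUU: Ā=115.8373, payoff=12.5427, prob=0.020993
DUUDUU: Ā=112.8973, payoff=15.4827, prob=0.020993
UUUDUU: Ā=134.5159, payoff=0.0000, prob=0.054582
DDDUUU: Ā=94.6228, payoff=33.7572, prob=0.008074
UDDUUU: Ā=112.7421, payoff=15.6379, prob=0.020993
DUDUUU: Ā=109.8021, payoff=18.5779, prob=0.020993
UUDUUU: Ā=130.8280, payoff=0.0000, prob=0.054582
DDUUUU: Ā=107.0385, payoff=21.3415, prob=0.020993
UDUUUU: Ā=127.5352, payoff=0.8448, prob=0.054582
DUUUUU: Ā=124.5952, payoff=3.7848, prob=0.054582
UUUUUU: Ā=148.4539, payoff=0.0000, prob=0.141914
Price = Σ prob·payoff / R^6 = 8.216606 / 1.500730 = 5.4751

price = 5.4751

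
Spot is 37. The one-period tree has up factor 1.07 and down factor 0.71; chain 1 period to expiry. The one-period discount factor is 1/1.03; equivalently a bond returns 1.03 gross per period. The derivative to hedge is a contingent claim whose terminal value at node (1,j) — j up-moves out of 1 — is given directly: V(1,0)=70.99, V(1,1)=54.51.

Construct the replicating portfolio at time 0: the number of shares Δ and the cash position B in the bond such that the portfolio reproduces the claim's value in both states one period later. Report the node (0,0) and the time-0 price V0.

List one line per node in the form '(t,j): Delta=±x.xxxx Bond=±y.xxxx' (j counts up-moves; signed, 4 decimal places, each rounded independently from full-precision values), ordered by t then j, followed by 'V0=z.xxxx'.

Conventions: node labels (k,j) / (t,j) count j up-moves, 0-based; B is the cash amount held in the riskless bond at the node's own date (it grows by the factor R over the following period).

The replicating-portfolio and risk-neutral prices coincide; use p* = (1.03−0.71)/(1.07−0.71) = 0.8889 for the latter.
At maturity the claim pays: V(1,0)=70.9900, V(1,1)=54.5100
Node (0,0) S=37.0000: V=(p*·54.5100+(1−p*)·70.9900)/1.03=54.7001; Δ=(54.5100−70.9900)/(39.5900−26.2700)=-1.2372; B=V−Δ·S=100.4779
Sanity check at the root: Δ(0,0)·S0 + B(0,0) reproduces V0 = 54.7001.

(0,0): Delta=-1.2372 Bond=100.4779
V0=54.7001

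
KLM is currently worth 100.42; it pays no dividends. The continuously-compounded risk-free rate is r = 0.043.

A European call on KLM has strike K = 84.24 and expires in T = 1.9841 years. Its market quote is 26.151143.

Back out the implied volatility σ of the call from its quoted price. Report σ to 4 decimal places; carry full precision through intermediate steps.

At σ = 0.2217 the Black–Scholes value reproduces the quote:
σ√T = 0.2217·√1.9841 = 0.312282
d₁ = (ln(S/K) + (r+σ²/2)T) / (σ√T) = (ln(100.42/84.24) + (0.043+0.2217²/2)·1.9841) / 0.312282 = (0.175692 + 0.134076) / 0.312282 = 0.991948
d₂ = d₁ − σ√T = 0.991948 − 0.312282 = 0.679666
e^{−rT} = 0.918222
N(d₁) = 0.839389,  N(d₂) = 0.751642
V = S·N(d₁) − K·e^{−rT}·N(d₂) = 84.291405 − 58.140263 = 26.151143 (matching the quote); vega is positive throughout, so no other σ reproduces this price

sigma = 0.2217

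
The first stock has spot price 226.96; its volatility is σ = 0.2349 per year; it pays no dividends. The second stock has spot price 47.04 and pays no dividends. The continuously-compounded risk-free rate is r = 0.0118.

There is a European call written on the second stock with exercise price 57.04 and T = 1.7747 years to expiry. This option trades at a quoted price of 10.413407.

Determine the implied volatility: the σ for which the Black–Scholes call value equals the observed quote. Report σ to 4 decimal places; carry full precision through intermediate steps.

sigma = 0.5391

At σ = 0.5391 the Black–Scholes value reproduces the quote:
σ√T = 0.5391·√1.7747 = 0.718178
d₁ = (ln(S/K) + (r+σ²/2)T) / (σ√T) = (ln(47.04/57.04) + (0.0118+0.5391²/2)·1.7747) / 0.718178 = (-0.192754 + 0.278831) / 0.718178 = 0.119854
d₂ = d₁ − σ√T = 0.119854 − 0.718178 = -0.598324
e^{−rT} = 0.979276
N(d₁) = 0.547701,  N(d₂) = 0.274812
V = S·N(d₁) − K·e^{−rT}·N(d₂) = 25.763836 − 15.350429 = 10.413407 (the observed quote) — the price is monotone increasing in volatility, hence this σ is the only solution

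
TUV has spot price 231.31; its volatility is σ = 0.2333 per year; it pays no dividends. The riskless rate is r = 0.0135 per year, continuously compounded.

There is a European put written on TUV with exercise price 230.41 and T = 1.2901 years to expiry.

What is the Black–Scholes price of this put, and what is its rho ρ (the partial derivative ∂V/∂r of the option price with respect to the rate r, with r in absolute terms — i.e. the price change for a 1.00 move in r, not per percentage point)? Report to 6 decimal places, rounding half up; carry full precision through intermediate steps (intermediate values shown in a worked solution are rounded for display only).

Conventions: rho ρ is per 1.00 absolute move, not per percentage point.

price = 21.762943
ρ = -152.123807

σ√T = 0.2333·√1.2901 = 0.264988
d₁ = (ln(S/K) + (r+σ²/2)T) / (σ√T) = (ln(231.31/230.41) + (0.0135+0.2333²/2)·1.2901) / 0.264988 = (0.003898 + 0.052526) / 0.264988 = 0.212931
d₂ = d₁ − σ√T = 0.212931 − 0.264988 = -0.052057
e^{−rT} = 0.982734
N(−d₁) = 0.415690,  N(−d₂) = 0.520758
Put price V = K·e^{−rT}·N(−d₂) − S·N(−d₁) = 117.916291 − 96.153348 = 21.762943
ρ = −K·T·e^{−rT}·N(−d₂) = -152.123807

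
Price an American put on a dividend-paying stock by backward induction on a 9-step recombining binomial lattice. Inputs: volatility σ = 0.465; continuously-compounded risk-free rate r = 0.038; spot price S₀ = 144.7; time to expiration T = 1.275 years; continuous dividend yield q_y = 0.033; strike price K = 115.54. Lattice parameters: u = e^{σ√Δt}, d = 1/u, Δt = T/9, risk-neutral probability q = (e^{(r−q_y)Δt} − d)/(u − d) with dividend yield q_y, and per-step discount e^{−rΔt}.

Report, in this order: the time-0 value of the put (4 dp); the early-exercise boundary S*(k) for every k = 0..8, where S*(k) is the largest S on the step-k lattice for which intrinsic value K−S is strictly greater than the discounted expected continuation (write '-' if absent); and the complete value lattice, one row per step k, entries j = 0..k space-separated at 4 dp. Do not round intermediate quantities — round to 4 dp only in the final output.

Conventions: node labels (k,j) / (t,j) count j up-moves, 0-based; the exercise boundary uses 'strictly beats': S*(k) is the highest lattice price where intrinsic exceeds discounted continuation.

params: Δt=0.14167 u=1.19127 d=0.83944 q=0.45837 e^(-rΔt)=0.99463
t_9 payoffs: 85.5913 73.0391 55.2260 29.9470 0.0000 0.0000 0.0000 0.0000 0.0000 0.0000
t_8: node(8,0) S=35.6770 payoff=79.8630 vs cont=79.4091 → 79.8630 [stop]  node(8,1) S=50.6300 payoff=64.9100 vs cont=64.5258 → 64.9100 [stop]  node(8,2) S=71.8502 payoff=43.6898 vs cont=43.4045 → 43.6898 [stop]  node(8,3) S=101.9644 payoff=13.5756 vs cont=16.1331 → 16.1331 [wait]  node(8,4) S=144.7000 payoff=0.0000 vs cont=0.0000 → 0.0000 [wait]  node(8,5) S=205.3471 payoff=0.0000 vs cont=0.0000 → 0.0000 [wait]  node(8,6) S=291.4129 payoff=0.0000 vs cont=0.0000 → 0.0000 [wait]  node(8,7) S=413.5509 payoff=0.0000 vs cont=0.0000 → 0.0000 [wait]  node(8,8) S=586.8796 payoff=0.0000 vs cont=0.0000 → 0.0000 [wait]  ⇒ S*(8)=71.8502
t_7: node(7,0) S=42.5009 payoff=73.0391 vs cont=72.6170 → 73.0391 [stop]  node(7,1) S=60.3140 payoff=55.2260 vs cont=54.8870 → 55.2260 [stop]  node(7,2) S=85.5930 payoff=29.9470 vs cont=30.8918 → 30.8918 [wait]  node(7,3) S=121.4670 payoff=0.0000 vs cont=8.6912 → 8.6912 [wait]  node(7,4) S=172.3767 payoff=0.0000 vs cont=0.0000 → 0.0000 [wait]  node(7,5) S=244.6238 payoff=0.0000 vs cont=0.0000 → 0.0000 [wait]  node(7,6) S=347.1513 payoff=0.0000 vs cont=0.0000 → 0.0000 [wait]  node(7,7) S=492.6506 payoff=0.0000 vs cont=0.0000 → 0.0000 [wait]  ⇒ S*(7)=60.3140
t_6: node(6,0) S=50.6300 payoff=64.9100 vs cont=64.5258 → 64.9100 [stop]  node(6,1) S=71.8502 payoff=43.6898 vs cont=43.8353 → 43.8353 [wait]  node(6,2) S=101.9644 payoff=13.5756 vs cont=20.6045 → 20.6045 [wait]  node(6,3) S=144.7000 payoff=0.0000 vs cont=4.6822 → 4.6822 [wait]  node(6,4) S=205.3471 payoff=0.0000 vs cont=0.0000 → 0.0000 [wait]  node(6,5) S=291.4129 payoff=0.0000 vs cont=0.0000 → 0.0000 [wait]  node(6,6) S=413.5509 payoff=0.0000 vs cont=0.0000 → 0.0000 [wait]  ⇒ S*(6)=50.6300
t_5: node(5,0) S=60.3140 payoff=55.2260 vs cont=54.9533 → 55.2260 [stop]  node(5,1) S=85.5930 payoff=29.9470 vs cont=33.0088 → 33.0088 [wait]  node(5,2) S=121.4670 payoff=0.0000 vs cont=13.2347 → 13.2347 [wait]  node(5,3) S=172.3767 payoff=0.0000 vs cont=2.5224 → 2.5224 [wait]  node(5,4) S=244.6238 payoff=0.0000 vs cont=0.0000 → 0.0000 [wait]  node(5,5) S=347.1513 payoff=0.0000 vs cont=0.0000 → 0.0000 [wait]  ⇒ S*(5)=60.3140
t_4: node(4,0) S=71.8502 payoff=43.6898 vs cont=44.8005 → 44.8005 [wait]  node(4,1) S=101.9644 payoff=13.5756 vs cont=23.8164 → 23.8164 [wait]  node(4,2) S=144.7000 payoff=0.0000 vs cont=8.2798 → 8.2798 [wait]  node(4,3) S=205.3471 payoff=0.0000 vs cont=1.3589 → 1.3589 [wait]  node(4,4) S=291.4129 payoff=0.0000 vs cont=0.0000 → 0.0000 [wait]  ⇒ S*(4)=-
t_3: node(3,0) S=85.5930 payoff=29.9470 vs cont=34.9931 → 34.9931 [wait]  node(3,1) S=121.4670 payoff=0.0000 vs cont=16.6053 → 16.6053 [wait]  node(3,2) S=172.3767 payoff=0.0000 vs cont=5.0800 → 5.0800 [wait]  node(3,3) S=244.6238 payoff=0.0000 vs cont=0.7320 → 0.7320 [wait]  ⇒ S*(3)=-
t_2: node(2,0) S=101.9644 payoff=13.5756 vs cont=26.4220 → 26.4220 [wait]  node(2,1) S=144.7000 payoff=0.0000 vs cont=11.2617 → 11.2617 [wait]  node(2,2) S=205.3471 payoff=0.0000 vs cont=3.0705 → 3.0705 [wait]  ⇒ S*(2)=-
t_1: node(1,0) S=121.4670 payoff=0.0000 vs cont=19.3684 → 19.3684 [wait]  node(1,1) S=172.3767 payoff=0.0000 vs cont=7.4668 → 7.4668 [wait]  ⇒ S*(1)=-
t_0: node(0,0) S=144.7000 payoff=0.0000 vs cont=13.8384 → 13.8384 [wait]  ⇒ S*(0)=-

price = 13.8384
boundary = - - - - - 60.3140 50.6300 60.3140 71.8502
tree:
13.8384
19.3684 7.4668
26.4220 11.2617 3.0705
34.9931 16.6053 5.0800 0.7320
44.8005 23.8164 8.2798 1.3589 0.0000
55.2260 33.0088 13.2347 2.5224 0.0000 0.0000
64.9100 43.8353 20.6045 4.6822 0.0000 0.0000 0.0000
73.0391 55.2260 30.8918 8.6912 0.0000 0.0000 0.0000 0.0000
79.8630 64.9100 43.6898 16.1331 0.0000 0.0000 0.0000 0.0000 0.0000
85.5913 73.0391 55.2260 29.9470 0.0000 0.0000 0.0000 0.0000 0.0000 0.0000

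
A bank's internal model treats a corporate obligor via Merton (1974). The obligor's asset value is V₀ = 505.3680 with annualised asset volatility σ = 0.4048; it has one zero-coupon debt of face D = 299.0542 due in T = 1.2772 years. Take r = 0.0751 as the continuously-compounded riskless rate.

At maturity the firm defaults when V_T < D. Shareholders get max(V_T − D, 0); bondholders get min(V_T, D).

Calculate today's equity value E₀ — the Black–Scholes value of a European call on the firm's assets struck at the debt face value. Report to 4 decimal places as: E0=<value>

Work the structural quantities from V₀ = 505.3680 against face 299.0542:
d₁ = [ln(V₀/D) + (r + σ²/2)T] / (σ√T)
   = [ln(505.3680/299.0542) + (0.0751 + 0.5·0.4048²)·1.2772] / (0.4048·√1.2772)
   = [0.524662 + 0.200561] / 0.457478 = 1.585263
d₂ = d₁ − σ√T = 1.585263 − 0.457478 = 1.127786
N(d₁) = 0.943547,  N(d₂) = 0.870295,  e^(−rT) = 0.908539
E₀ = V₀·N(d₁) − D·e^(−rT)·N(d₂)
   = 505.3680·0.943547 − 299.0542·0.908539·0.870295 = 240.377211

E0=240.3772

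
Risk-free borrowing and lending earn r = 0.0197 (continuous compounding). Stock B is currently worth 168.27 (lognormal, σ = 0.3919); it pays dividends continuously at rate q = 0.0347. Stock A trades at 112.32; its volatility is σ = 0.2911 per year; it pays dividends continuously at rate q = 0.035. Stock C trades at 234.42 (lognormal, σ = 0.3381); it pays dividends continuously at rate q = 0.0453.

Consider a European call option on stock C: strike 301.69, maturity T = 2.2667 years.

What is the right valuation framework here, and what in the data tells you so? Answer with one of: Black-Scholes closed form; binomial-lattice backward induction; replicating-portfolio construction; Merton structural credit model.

Key observation: a European-exercise option on stock C struck at 301.69 — a GBM underlying with constant parameters — admits an analytic price: the data contain no early exercise, no discrete tree, no debt structure.

framework: Black-Scholes closed form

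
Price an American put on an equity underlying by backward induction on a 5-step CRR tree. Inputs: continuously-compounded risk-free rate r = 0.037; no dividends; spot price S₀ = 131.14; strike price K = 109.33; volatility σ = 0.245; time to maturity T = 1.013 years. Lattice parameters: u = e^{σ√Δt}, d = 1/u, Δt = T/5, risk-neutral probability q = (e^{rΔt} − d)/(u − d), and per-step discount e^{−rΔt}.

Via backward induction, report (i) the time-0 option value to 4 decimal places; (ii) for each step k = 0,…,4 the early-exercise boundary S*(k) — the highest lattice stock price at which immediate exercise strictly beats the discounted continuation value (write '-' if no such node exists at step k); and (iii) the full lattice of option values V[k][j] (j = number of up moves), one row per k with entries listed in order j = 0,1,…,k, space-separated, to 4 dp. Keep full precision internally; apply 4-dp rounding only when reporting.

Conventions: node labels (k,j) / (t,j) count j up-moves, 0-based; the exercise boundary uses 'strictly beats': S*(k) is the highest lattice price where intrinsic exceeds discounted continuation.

price = 3.1880
boundary = - - - - 84.3653
tree:
3.1880
5.6149 0.8708
9.6387 1.7778 0.0000
15.9532 3.6296 0.0000 0.0000
24.9647 7.4102 0.0000 0.0000 0.0000
33.7736 15.1287 0.0000 0.0000 0.0000 0.0000

Δt=0.20260, u=1.11659, d=0.89559, q=0.50651, disc=e^(-rΔt)=0.99253
k=5 terminal: V=max(K-S,0) → 33.7736 15.1287 0.0000 0.0000 0.0000 0.0000
k=4: j=0 S=84.3653 intr=24.9647 cont=24.1482 V=24.9647[EX]; j=1 S=105.1840 intr=4.1460 cont=7.4102 V=7.4102[hold]; j=2 S=131.1400 intr=0.0000 cont=0.0000 V=0.0000[hold]; j=3 S=163.5011 intr=0.0000 cont=0.0000 V=0.0000[hold]; j=4 S=203.8479 intr=0.0000 cont=0.0000 V=0.0000[hold]  S*(4)=84.3653
k=3: j=0 S=94.2013 intr=15.1287 cont=15.9532 V=15.9532[hold]; j=1 S=117.4471 intr=0.0000 cont=3.6296 V=3.6296[hold]; j=2 S=146.4293 intr=0.0000 cont=0.0000 V=0.0000[hold]; j=3 S=182.5633 intr=0.0000 cont=0.0000 V=0.0000[hold]  S*(3)=-
k=2: j=0 S=105.1840 intr=4.1460 cont=9.6387 V=9.6387[hold]; j=1 S=131.1400 intr=0.0000 cont=1.7778 V=1.7778[hold]; j=2 S=163.5011 intr=0.0000 cont=0.0000 V=0.0000[hold]  S*(2)=-
k=1: j=0 S=117.4471 intr=0.0000 cont=5.6149 V=5.6149[hold]; j=1 S=146.4293 intr=0.0000 cont=0.8708 V=0.8708[hold]  S*(1)=-
k=0: j=0 S=131.1400 intr=0.0000 cont=3.1880 V=3.1880[hold]  S*(0)=-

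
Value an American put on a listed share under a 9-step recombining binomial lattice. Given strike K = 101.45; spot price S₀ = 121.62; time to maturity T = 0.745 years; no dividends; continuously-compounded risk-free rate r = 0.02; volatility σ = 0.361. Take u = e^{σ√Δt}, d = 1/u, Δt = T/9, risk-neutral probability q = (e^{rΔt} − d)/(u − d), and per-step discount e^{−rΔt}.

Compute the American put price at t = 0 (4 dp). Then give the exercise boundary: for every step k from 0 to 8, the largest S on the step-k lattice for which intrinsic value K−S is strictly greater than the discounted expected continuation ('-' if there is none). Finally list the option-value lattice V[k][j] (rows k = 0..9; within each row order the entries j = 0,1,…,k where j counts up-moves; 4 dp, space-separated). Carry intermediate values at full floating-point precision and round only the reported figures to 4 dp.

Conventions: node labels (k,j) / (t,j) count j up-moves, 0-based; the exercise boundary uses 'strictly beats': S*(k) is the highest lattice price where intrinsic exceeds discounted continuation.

price = 5.7474
boundary = - - - - - - 65.2169 72.3549 80.2740
tree:
5.7474
8.4361 2.8779
12.0777 4.5517 1.0891
16.7974 7.0474 1.8855 0.2369
22.5887 10.6318 3.2198 0.4582 0.0000
29.2272 15.5325 5.4019 0.8860 0.0000 0.0000
36.2331 21.7992 8.8517 1.7134 0.0000 0.0000 0.0000
42.6669 29.0951 14.0339 3.3133 0.0000 0.0000 0.0000 0.0000
48.4659 36.2331 21.1760 6.4072 0.0000 0.0000 0.0000 0.0000 0.0000
53.6929 42.6669 29.0951 12.3900 0.0000 0.0000 0.0000 0.0000 0.0000 0.0000

Δt=0.08278  u=1.10945  d=0.90135  q=0.48202  discount=0.99835
step 9 (expiry): payoffs max(K−S,0) = 53.6929 42.6669 29.0951 12.3900 0.0000 0.0000 0.0000 0.0000 0.0000 0.0000
step 8: (k=8,j=0): S=52.9841, K−S=48.4659, hold=48.2981 ⇒ V=48.4659 exercise | (k=8,j=1): S=65.2169, K−S=36.2331, hold=36.0653 ⇒ V=36.2331 exercise | (k=8,j=2): S=80.2740, K−S=21.1760, hold=21.0081 ⇒ V=21.1760 exercise | (k=8,j=3): S=98.8075, K−S=2.6425, hold=6.4072 ⇒ V=6.4072 continue | (k=8,j=4): S=121.6200, K−S=0.0000, hold=0.0000 ⇒ V=0.0000 continue | (k=8,j=5): S=149.6994, K−S=0.0000, hold=0.0000 ⇒ V=0.0000 continue | (k=8,j=6): S=184.2616, K−S=0.0000, hold=0.0000 ⇒ V=0.0000 continue | (k=8,j=7): S=226.8035, K−S=0.0000, hold=0.0000 ⇒ V=0.0000 continue | (k=8,j=8): S=279.1674, K−S=0.0000, hold=0.0000 ⇒ V=0.0000 continue  boundary S*=80.2740
step 7: (k=7,j=0): S=58.7831, K−S=42.6669, hold=42.4990 ⇒ V=42.6669 exercise | (k=7,j=1): S=72.3549, K−S=29.0951, hold=28.9273 ⇒ V=29.0951 exercise | (k=7,j=2): S=89.0600, K−S=12.3900, hold=14.0339 ⇒ V=14.0339 continue | (k=7,j=3): S=109.6220, K−S=0.0000, hold=3.3133 ⇒ V=3.3133 continue | (k=7,j=4): S=134.9312, K−S=0.0000, hold=0.0000 ⇒ V=0.0000 continue | (k=7,j=5): S=166.0838, K−S=0.0000, hold=0.0000 ⇒ V=0.0000 continue | (k=7,j=6): S=204.4289, K−S=0.0000, hold=0.0000 ⇒ V=0.0000 continue | (k=7,j=7): S=251.6270, K−S=0.0000, hold=0.0000 ⇒ V=0.0000 continue  boundary S*=72.3549
step 6: (k=6,j=0): S=65.2169, K−S=36.2331, hold=36.0653 ⇒ V=36.2331 exercise | (k=6,j=1): S=80.2740, K−S=21.1760, hold=21.7992 ⇒ V=21.7992 continue | (k=6,j=2): S=98.8075, K−S=2.6425, hold=8.8517 ⇒ V=8.8517 continue | (k=6,j=3): S=121.6200, K−S=0.0000, hold=1.7134 ⇒ V=1.7134 continue | (k=6,j=4): S=149.6994, K−S=0.0000, hold=0.0000 ⇒ V=0.0000 continue | (k=6,j=5): S=184.2616, K−S=0.0000, hold=0.0000 ⇒ V=0.0000 continue | (k=6,j=6): S=226.8035, K−S=0.0000, hold=0.0000 ⇒ V=0.0000 continue  boundary S*=65.2169
step 5: (k=5,j=0): S=72.3549, K−S=29.0951, hold=29.2272 ⇒ V=29.2272 continue | (k=5,j=1): S=89.0600, K−S=12.3900, hold=15.5325 ⇒ V=15.5325 continue | (k=5,j=2): S=109.6220, K−S=0.0000, hold=5.4019 ⇒ V=5.4019 continue | (k=5,j=3): S=134.9312, K−S=0.0000, hold=0.8860 ⇒ V=0.8860 continue | (k=5,j=4): S=166.0838, K−S=0.0000, hold=0.0000 ⇒ V=0.0000 continue | (k=5,j=5): S=204.4289, K−S=0.0000, hold=0.0000 ⇒ V=0.0000 continue  boundary S*=-
step 4: (k=4,j=0): S=80.2740, K−S=21.1760, hold=22.5887 ⇒ V=22.5887 continue | (k=4,j=1): S=98.8075, K−S=2.6425, hold=10.6318 ⇒ V=10.6318 continue | (k=4,j=2): S=121.6200, K−S=0.0000, hold=3.2198 ⇒ V=3.2198 continue | (k=4,j=3): S=149.6994, K−S=0.0000, hold=0.4582 ⇒ V=0.4582 continue | (k=4,j=4): S=184.2616, K−S=0.0000, hold=0.0000 ⇒ V=0.0000 continue  boundary S*=-
step 3: (k=3,j=0): S=89.0600, K−S=12.3900, hold=16.7974 ⇒ V=16.7974 continue | (k=3,j=1): S=109.6220, K−S=0.0000, hold=7.0474 ⇒ V=7.0474 continue | (k=3,j=2): S=134.9312, K−S=0.0000, hold=1.8855 ⇒ V=1.8855 continue | (k=3,j=3): S=166.0838, K−S=0.0000, hold=0.2369 ⇒ V=0.2369 continue  boundary S*=-
step 2: (k=2,j=0): S=98.8075, K−S=2.6425, hold=12.0777 ⇒ V=12.0777 continue | (k=2,j=1): S=121.6200, K−S=0.0000, hold=4.5517 ⇒ V=4.5517 continue | (k=2,j=2): S=149.6994, K−S=0.0000, hold=1.0891 ⇒ V=1.0891 continue  boundary S*=-
step 1: (k=1,j=0): S=109.6220, K−S=0.0000, hold=8.4361 ⇒ V=8.4361 continue | (k=1,j=1): S=134.9312, K−S=0.0000, hold=2.8779 ⇒ V=2.8779 continue  boundary S*=-
step 0: (k=0,j=0): S=121.6200, K−S=0.0000, hold=5.7474 ⇒ V=5.7474 continue  boundary S*=-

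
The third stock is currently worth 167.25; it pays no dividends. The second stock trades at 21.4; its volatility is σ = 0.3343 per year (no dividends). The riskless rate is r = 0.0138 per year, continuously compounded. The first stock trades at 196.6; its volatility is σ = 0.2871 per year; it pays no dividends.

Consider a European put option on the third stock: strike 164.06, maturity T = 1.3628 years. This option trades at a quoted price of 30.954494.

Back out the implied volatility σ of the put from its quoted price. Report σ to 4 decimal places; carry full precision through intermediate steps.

sigma = 0.4498

At σ = 0.4498 the Black–Scholes value reproduces the quote:
σ√T = 0.4498·√1.3628 = 0.525092
d₁ = (ln(S/K) + (r+σ²/2)T) / (σ√T) = (ln(167.25/164.06) + (0.0138+0.4498²/2)·1.3628) / 0.525092 = (0.019257 + 0.156668) / 0.525092 = 0.335036
d₂ = d₁ − σ√T = 0.335036 − 0.525092 = -0.190056
e^{−rT} = 0.981369
N(−d₁) = 0.368799,  N(−d₂) = 0.575367
V = K·e^{−rT}·N(−d₂) − S·N(−d₁) = 92.636093 − 61.681599 = 30.954494 (equal to the quote); since ∂V/∂σ > 0 for all σ, the implied volatility is unique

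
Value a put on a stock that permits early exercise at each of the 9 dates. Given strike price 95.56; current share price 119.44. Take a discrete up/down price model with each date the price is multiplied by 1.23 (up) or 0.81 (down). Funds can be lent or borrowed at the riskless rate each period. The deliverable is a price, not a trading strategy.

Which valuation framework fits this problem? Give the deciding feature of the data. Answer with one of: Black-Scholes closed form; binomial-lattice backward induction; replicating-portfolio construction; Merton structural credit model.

framework: binomial-lattice backward induction

Key observation: an American put (K = 95.56, S₀ = 119.44) on a 9-date tree has no closed form — the optimal stopping decision is embedded and must be resolved recursively from expiry.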